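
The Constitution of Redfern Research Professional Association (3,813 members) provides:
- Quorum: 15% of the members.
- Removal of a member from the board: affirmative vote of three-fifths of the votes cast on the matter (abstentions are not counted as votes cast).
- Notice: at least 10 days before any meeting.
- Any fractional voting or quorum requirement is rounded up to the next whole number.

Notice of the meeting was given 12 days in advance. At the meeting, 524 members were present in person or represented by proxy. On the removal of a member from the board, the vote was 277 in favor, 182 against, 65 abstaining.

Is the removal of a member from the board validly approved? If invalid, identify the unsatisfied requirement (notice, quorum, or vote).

Invalid — quorum requirement not satisfied.

Notice: 12 days given; 10 required. Satisfied.
Quorum: 15% of 3,813 = 571.95, rounded up to 572; 524 present. Not satisfied.
Vote: requires three-fifths of the votes cast (524 − 65 abstaining = 459); 3/5 of 459 = 275.40, rounded up to 276, so 276 needed; 277 in favor. Satisfied.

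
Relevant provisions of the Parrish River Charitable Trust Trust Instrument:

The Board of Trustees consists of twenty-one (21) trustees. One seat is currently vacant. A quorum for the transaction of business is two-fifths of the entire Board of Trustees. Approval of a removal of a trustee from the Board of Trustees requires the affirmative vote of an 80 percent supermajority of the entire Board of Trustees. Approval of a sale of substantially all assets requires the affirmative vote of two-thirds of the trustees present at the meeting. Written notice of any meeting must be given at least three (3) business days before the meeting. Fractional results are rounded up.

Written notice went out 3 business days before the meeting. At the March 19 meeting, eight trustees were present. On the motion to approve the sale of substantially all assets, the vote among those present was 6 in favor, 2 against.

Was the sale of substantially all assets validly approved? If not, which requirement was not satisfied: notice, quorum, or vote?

Invalid — quorum requirement not satisfied.

Notice: 3 business days given; 3 required (3 ≥ 3). Satisfied.
Quorum: 8 present; quorum is 9. Not satisfied.
Vote: the sale of substantially all assets requires two-thirds of the trustees present (8). 2/3 of 8 = 5.33, rounded up to 6, so 6 affirmative votes are needed; 6 voted in favor. Satisfied. (Moot — without a quorum no business can be validly transacted.)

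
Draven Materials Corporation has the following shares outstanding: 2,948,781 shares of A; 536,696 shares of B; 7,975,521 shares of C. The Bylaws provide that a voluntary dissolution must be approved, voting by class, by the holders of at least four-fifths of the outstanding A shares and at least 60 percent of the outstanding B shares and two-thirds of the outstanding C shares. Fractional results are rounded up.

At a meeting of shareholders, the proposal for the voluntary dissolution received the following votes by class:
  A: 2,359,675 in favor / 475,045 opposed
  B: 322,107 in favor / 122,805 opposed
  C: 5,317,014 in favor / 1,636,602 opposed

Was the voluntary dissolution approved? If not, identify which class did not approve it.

Approved — every class gave the required vote.

A: 4/5 of 2948781 = 2359024.80, rounded up to 2359025; 2,359,025 required, 2,359,675 in favor — approved.
B: 3/5 of 536696 = 322017.60, rounded up to 322018; 322,018 required, 322,107 in favor — approved.
C: 2/3 of 7975521 = 5317014; 5,317,014 required, 5,317,014 in favor — approved.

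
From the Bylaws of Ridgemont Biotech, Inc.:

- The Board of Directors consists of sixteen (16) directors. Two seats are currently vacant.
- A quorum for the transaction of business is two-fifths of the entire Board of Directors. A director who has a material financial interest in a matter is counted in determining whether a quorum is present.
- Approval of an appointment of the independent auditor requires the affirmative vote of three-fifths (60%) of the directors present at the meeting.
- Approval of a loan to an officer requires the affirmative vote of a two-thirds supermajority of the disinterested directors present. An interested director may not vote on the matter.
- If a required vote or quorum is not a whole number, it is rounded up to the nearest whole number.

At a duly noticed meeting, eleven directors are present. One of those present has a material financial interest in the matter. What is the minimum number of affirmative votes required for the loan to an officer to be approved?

7

The loan to an officer requires two-thirds of the disinterested directors present (11 − 1 = 10).
2/3 of 10 = 6.67, rounded up to 7.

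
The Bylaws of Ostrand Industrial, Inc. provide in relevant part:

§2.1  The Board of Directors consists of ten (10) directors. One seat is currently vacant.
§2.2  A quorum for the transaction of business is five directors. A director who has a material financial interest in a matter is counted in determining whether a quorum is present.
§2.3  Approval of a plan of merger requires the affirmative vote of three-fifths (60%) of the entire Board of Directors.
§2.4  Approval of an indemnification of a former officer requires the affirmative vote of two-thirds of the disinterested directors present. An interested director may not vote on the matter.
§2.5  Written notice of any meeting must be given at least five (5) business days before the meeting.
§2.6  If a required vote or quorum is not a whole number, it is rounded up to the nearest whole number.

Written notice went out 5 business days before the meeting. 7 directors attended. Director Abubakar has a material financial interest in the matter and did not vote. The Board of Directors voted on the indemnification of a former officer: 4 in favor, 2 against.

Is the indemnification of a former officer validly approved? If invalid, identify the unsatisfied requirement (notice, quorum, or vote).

Notice: 5 business days given; 5 required (5 ≥ 5). Satisfied.
Quorum: 7 present (interested directors count toward quorum); quorum is 5. Satisfied.
Vote: the indemnification of a former officer requires two-thirds of the disinterested directors present (7 − 1 = 6). 2/3 of 6 = 4, so 4 affirmative votes are needed; 4 voted in favor. Satisfied.

Valid — all requirements satisfied.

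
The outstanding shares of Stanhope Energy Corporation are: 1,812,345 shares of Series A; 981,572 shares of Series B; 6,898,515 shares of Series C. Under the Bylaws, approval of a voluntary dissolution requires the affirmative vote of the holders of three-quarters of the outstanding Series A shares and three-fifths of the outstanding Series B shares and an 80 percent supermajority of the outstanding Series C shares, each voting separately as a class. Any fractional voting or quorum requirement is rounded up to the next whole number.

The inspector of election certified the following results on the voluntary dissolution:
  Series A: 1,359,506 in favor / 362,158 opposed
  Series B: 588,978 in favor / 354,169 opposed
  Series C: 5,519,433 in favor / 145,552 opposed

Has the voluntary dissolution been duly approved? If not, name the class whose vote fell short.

Approved — every class gave the required vote.

Series A: 3/4 of 1812345 = 1359258.75, rounded up to 1359259; 1,359,259 required, 1,359,506 in favor — approved.
Series B: 3/5 of 981572 = 588943.20, rounded up to 588944; 588,944 required, 588,978 in favor — approved.
Series C: 4/5 of 6898515 = 5518812; 5,518,812 required, 5,519,433 in favor — approved.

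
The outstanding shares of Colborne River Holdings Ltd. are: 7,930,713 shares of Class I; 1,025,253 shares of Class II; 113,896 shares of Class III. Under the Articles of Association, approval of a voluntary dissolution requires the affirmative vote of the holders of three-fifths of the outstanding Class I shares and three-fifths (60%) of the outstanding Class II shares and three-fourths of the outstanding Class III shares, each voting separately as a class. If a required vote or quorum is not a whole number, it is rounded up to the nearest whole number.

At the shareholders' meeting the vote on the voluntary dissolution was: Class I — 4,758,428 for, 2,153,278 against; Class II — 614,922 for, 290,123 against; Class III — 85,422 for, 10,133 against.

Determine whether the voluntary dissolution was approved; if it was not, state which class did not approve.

Class I: 3/5 of 7930713 = 4758427.80, rounded up to 4758428; 4,758,428 required, 4,758,428 in favor — approved.
Class II: 3/5 of 1025253 = 615151.80, rounded up to 615152; 615,152 required, 614,922 in favor — not approved.
Class III: 3/4 of 113896 = 85422; 85,422 required, 85,422 in favor — approved.

Not approved — the Class II shares did not give the required vote.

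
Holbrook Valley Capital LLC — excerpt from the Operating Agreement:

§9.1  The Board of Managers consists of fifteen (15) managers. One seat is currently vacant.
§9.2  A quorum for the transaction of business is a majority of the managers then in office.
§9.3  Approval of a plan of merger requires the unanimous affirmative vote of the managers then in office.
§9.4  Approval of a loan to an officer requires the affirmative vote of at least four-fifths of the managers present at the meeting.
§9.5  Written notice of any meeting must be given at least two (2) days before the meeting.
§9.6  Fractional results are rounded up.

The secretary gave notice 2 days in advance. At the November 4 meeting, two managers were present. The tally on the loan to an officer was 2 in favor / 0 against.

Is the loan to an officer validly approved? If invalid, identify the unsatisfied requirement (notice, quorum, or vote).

Invalid — quorum requirement not satisfied.

Notice: 2 days given; 2 required (2 ≥ 2). Satisfied.
Quorum: 2 present; quorum is 8. Not satisfied.
Vote: the loan to an officer requires four-fifths of the managers present (2). 4/5 of 2 = 1.60, rounded up to 2, so 2 affirmative votes are needed; 2 voted in favor. Satisfied. (Moot — without a quorum no business can be validly transacted.)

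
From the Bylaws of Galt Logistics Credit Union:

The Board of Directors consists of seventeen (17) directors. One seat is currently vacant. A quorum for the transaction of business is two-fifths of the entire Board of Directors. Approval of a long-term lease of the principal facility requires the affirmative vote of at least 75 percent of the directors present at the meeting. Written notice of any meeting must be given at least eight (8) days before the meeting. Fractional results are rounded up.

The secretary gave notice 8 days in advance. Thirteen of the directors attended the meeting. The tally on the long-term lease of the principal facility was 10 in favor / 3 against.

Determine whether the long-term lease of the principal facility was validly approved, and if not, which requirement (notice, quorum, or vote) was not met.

Valid — all requirements satisfied.

Notice: 8 days given; 8 required (8 ≥ 8). Satisfied.
Quorum: 13 present; quorum is 7. Satisfied.
Vote: the long-term lease of the principal facility requires three-fourths of the directors present (13). 3/4 of 13 = 9.75, rounded up to 10, so 10 affirmative votes are needed; 10 voted in favor. Satisfied.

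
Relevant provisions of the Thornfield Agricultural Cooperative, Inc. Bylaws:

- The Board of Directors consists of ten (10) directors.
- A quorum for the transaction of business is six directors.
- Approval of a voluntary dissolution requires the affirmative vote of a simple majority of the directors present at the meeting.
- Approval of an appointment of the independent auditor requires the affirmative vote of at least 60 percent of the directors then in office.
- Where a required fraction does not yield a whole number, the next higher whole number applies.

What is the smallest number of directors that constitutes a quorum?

6

The quorum is fixed at 6.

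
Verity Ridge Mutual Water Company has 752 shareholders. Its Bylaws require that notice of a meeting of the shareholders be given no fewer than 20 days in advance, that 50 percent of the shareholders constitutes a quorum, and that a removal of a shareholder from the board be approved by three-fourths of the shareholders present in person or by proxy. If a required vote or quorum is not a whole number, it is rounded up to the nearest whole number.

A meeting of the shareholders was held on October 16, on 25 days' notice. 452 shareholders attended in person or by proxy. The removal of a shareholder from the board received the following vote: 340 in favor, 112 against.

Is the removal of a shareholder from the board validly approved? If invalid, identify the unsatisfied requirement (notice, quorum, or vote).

Notice: 25 days given; 20 required. Satisfied.
Quorum: 50% of 752 = 376; 452 present. Satisfied.
Vote: requires three-fourths of those present (452); 3/4 of 452 = 339, so 339 needed; 340 in favor. Satisfied.

Valid — all requirements satisfied.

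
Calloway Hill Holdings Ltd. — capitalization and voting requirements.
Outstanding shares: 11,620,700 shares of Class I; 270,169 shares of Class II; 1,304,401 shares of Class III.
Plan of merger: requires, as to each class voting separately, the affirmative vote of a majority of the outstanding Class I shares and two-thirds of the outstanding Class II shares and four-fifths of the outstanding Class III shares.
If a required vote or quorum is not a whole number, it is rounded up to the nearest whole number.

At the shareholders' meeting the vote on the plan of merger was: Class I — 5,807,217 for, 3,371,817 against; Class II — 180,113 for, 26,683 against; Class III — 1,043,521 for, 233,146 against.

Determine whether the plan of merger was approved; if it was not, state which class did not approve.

Class I: a majority of 11620700 is 5810351; 5,810,351 required, 5,807,217 in favor — not approved.
Class II: 2/3 of 270169 = 180112.67, rounded up to 180113; 180,113 required, 180,113 in favor — approved.
Class III: 4/5 of 1304401 = 1043520.80, rounded up to 1043521; 1,043,521 required, 1,043,521 in favor — approved.

Not approved — the Class I shares did not give the required vote.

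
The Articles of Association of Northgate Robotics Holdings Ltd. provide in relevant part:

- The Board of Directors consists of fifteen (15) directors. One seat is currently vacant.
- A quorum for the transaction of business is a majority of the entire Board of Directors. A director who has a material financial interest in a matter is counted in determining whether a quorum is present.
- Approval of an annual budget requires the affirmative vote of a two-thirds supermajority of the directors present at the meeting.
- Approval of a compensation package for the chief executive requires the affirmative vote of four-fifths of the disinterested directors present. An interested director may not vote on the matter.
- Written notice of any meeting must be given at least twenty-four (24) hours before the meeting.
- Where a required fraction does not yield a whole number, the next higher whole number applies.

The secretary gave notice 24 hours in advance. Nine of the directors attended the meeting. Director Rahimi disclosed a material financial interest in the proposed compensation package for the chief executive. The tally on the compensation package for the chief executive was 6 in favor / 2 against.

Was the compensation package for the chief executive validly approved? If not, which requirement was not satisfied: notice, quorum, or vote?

Invalid — vote requirement not satisfied.

Notice: 24 hours given; 24 required (24 ≥ 24). Satisfied.
Quorum: 9 present (interested directors count toward quorum); quorum is 8. Satisfied.
Vote: the compensation package for the chief executive requires four-fifths of the disinterested directors present (9 − 1 = 8). 4/5 of 8 = 6.40, rounded up to 7, so 7 affirmative votes are needed; 6 voted in favor. Not satisfied.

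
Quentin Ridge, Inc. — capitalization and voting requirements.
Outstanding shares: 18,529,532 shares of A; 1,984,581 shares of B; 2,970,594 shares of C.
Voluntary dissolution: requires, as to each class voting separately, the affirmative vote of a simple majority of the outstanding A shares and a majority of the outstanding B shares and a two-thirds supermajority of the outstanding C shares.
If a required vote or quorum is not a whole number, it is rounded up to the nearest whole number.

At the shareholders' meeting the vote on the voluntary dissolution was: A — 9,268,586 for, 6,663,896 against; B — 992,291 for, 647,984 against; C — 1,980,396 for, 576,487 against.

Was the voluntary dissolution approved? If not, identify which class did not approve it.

A: a majority of 18529532 is 9264767; 9,264,767 required, 9,268,586 in favor — approved.
B: a majority of 1984581 is 992291; 992,291 required, 992,291 in favor — approved.
C: 2/3 of 2970594 = 1980396; 1,980,396 required, 1,980,396 in favor — approved.

Approved — every class gave the required vote.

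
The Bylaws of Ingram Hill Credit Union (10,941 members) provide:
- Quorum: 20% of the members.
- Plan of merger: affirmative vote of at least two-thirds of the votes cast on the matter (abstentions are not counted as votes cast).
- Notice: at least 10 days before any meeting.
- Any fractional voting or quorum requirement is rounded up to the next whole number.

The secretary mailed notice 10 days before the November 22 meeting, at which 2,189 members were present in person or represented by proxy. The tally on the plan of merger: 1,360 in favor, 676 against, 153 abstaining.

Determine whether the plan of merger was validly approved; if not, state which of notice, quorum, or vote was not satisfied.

Notice: 10 days given; 10 required. Satisfied.
Quorum: 20% of 10,941 = 2,188.20, rounded up to 2,189; 2,189 present. Satisfied.
Vote: requires two-thirds of the votes cast (2,189 − 153 abstaining = 2,036); 2/3 of 2036 = 1357.33, rounded up to 1358, so 1,358 needed; 1,360 in favor. Satisfied.

Valid — all requirements satisfied.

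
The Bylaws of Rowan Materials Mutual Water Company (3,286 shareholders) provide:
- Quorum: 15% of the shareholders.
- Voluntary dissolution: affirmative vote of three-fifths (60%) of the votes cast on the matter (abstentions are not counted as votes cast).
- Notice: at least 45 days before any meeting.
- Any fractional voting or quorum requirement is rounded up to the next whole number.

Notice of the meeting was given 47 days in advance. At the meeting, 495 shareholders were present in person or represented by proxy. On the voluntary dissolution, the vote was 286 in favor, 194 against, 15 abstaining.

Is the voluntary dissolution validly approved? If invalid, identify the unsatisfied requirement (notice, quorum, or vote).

Notice: 47 days given; 45 required. Satisfied.
Quorum: 15% of 3,286 = 492.90, rounded up to 493; 495 present. Satisfied.
Vote: requires three-fifths of the votes cast (495 − 15 abstaining = 480); 3/5 of 480 = 288, so 288 needed; 286 in favor. Not satisfied.

Invalid — vote requirement not satisfied.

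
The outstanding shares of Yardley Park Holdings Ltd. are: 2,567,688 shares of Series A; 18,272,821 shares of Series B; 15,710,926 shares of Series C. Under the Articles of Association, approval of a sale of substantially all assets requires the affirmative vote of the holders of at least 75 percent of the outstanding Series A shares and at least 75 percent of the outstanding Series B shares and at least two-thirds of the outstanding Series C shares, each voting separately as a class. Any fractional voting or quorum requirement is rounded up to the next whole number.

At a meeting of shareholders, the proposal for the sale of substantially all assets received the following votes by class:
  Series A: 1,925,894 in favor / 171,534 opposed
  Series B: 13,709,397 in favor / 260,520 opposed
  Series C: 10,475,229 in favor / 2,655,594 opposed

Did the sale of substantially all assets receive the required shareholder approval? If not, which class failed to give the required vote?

Series A: 3/4 of 2567688 = 1925766; 1,925,766 required, 1,925,894 in favor — approved.
Series B: 3/4 of 18272821 = 13704615.75, rounded up to 13704616; 13,704,616 required, 13,709,397 in favor — approved.
Series C: 2/3 of 15710926 = 10473950.67, rounded up to 10473951; 10,473,951 required, 10,475,229 in favor — approved.

Approved — every class gave the required vote.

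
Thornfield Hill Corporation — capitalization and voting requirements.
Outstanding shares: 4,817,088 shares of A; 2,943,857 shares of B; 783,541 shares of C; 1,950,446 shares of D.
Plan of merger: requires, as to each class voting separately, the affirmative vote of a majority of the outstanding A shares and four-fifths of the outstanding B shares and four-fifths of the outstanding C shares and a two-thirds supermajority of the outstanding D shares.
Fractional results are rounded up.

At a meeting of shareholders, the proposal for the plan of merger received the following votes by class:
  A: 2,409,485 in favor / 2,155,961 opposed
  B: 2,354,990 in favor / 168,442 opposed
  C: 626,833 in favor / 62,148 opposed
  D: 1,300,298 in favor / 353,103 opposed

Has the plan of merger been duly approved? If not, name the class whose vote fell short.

A: a majority of 4817088 is 2408545; 2,408,545 required, 2,409,485 in favor — approved.
B: 4/5 of 2943857 = 2355085.60, rounded up to 2355086; 2,355,086 required, 2,354,990 in favor — not approved.
C: 4/5 of 783541 = 626832.80, rounded up to 626833; 626,833 required, 626,833 in favor — approved.
D: 2/3 of 1950446 = 1300297.33, rounded up to 1300298; 1,300,298 required, 1,300,298 in favor — approved.

Not approved — the B shares did not give the required vote.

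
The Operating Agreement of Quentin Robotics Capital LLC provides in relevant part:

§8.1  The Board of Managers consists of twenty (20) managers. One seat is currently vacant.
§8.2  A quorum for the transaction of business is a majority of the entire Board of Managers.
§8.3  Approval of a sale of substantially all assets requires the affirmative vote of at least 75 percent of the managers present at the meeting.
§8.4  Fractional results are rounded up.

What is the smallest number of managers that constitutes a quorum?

11

A majority of 20 is 11.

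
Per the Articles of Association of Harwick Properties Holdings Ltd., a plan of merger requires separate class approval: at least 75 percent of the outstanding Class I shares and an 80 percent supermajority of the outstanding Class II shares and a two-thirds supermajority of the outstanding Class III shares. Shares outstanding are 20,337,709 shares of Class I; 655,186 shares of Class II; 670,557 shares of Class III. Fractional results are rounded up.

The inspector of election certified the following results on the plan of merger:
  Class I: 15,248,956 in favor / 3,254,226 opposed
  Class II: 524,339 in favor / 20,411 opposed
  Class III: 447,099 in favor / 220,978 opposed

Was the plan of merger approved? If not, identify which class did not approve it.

Class I: 3/4 of 20337709 = 15253281.75, rounded up to 15253282; 15,253,282 required, 15,248,956 in favor — not approved.
Class II: 4/5 of 655186 = 524148.80, rounded up to 524149; 524,149 required, 524,339 in favor — approved.
Class III: 2/3 of 670557 = 447038; 447,038 required, 447,099 in favor — approved.

Not approved — the Class I shares did not give the required vote.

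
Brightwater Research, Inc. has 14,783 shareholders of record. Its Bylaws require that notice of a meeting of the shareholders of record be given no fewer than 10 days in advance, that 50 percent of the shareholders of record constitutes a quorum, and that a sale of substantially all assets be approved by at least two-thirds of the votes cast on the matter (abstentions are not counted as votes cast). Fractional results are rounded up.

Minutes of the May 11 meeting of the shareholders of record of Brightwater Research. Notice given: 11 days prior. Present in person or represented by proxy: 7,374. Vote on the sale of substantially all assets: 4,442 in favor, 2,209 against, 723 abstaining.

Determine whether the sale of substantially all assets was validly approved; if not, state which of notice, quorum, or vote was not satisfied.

Notice: 11 days given; 10 required. Satisfied.
Quorum: 50% of 14,783 = 7,391.50, rounded up to 7,392; 7,374 present. Not satisfied.
Vote: requires two-thirds of the votes cast (7,374 − 723 abstaining = 6,651); 2/3 of 6651 = 4434, so 4,434 needed; 4,442 in favor. Satisfied.

Invalid — quorum requirement not satisfied.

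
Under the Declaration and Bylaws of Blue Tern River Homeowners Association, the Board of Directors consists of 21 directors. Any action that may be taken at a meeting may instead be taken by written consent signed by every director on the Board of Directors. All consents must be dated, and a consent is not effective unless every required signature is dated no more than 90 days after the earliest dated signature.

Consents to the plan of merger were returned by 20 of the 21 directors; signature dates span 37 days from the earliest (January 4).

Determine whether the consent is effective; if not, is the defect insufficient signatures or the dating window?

Signatures required: the unanimous vote of 21 — unanimous means all 21, so 21 needed; 20 signed. Insufficient.
Dating window: the latest signature is 37 days after the earliest; the limit is 90 days. Within the window.

Not effective — insufficient signatures.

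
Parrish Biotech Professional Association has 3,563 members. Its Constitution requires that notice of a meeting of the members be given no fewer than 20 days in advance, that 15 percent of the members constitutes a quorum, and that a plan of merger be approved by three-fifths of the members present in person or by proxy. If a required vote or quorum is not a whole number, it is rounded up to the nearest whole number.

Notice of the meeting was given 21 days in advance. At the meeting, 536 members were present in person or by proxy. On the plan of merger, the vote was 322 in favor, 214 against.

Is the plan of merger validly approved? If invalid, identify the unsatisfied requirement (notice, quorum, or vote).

Valid — all requirements satisfied.

Notice: 21 days given; 20 required. Satisfied.
Quorum: 15% of 3,563 = 534.45, rounded up to 535; 536 present. Satisfied.
Vote: requires three-fifths of those present (536); 3/5 of 536 = 321.60, rounded up to 322, so 322 needed; 322 in favor. Satisfied.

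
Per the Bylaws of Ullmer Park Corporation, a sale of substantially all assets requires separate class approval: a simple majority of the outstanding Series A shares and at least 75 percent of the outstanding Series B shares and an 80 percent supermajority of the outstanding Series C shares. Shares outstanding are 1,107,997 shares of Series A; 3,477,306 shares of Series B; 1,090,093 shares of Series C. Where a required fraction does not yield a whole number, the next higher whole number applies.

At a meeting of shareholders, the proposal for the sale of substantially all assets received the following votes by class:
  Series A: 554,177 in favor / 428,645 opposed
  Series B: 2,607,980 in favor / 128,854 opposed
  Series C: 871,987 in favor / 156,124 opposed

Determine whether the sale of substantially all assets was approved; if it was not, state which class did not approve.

Not approved — the Series C shares did not give the required vote.

Series A: a majority of 1107997 is 553999; 553,999 required, 554,177 in favor — approved.
Series B: 3/4 of 3477306 = 2607979.50, rounded up to 2607980; 2,607,980 required, 2,607,980 in favor — approved.
Series C: 4/5 of 1090093 = 872074.40, rounded up to 872075; 872,075 required, 871,987 in favor — not approved.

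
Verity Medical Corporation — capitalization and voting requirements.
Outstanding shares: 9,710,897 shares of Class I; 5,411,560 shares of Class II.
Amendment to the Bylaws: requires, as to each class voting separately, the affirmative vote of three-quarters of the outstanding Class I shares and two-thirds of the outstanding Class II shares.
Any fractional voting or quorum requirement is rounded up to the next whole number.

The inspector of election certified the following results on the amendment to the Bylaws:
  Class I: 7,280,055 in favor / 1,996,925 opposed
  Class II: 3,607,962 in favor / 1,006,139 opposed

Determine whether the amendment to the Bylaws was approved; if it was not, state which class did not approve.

Class I: 3/4 of 9710897 = 7283172.75, rounded up to 7283173; 7,283,173 required, 7,280,055 in favor — not approved.
Class II: 2/3 of 5411560 = 3607706.67, rounded up to 3607707; 3,607,707 required, 3,607,962 in favor — approved.

Not approved — the Class I shares did not give the required vote.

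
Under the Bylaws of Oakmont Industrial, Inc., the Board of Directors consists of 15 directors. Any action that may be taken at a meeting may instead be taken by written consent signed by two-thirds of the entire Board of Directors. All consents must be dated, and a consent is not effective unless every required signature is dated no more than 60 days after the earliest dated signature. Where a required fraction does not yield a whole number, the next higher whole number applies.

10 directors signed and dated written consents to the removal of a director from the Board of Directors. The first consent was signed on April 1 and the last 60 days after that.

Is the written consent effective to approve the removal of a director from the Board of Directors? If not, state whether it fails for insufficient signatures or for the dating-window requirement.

Effective — both the signature and dating-window requirements are satisfied.

Signatures required: two-thirds of 15 — 2/3 of 15 = 10, so 10 needed; 10 signed. Sufficient.
Dating window: the latest signature is 60 days after the earliest; the limit is 60 days. Within the window.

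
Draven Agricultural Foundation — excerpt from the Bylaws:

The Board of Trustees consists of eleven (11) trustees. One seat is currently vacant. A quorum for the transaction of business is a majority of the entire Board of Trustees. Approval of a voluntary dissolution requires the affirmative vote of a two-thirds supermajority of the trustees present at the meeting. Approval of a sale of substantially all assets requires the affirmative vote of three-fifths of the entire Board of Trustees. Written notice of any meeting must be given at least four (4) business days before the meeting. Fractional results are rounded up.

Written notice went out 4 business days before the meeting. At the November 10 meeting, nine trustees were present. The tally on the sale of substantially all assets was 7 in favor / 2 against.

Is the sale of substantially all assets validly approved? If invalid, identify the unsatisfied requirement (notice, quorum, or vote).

Notice: 4 business days given; 4 required (4 ≥ 4). Satisfied.
Quorum: 9 present; quorum is 6. Satisfied.
Vote: the sale of substantially all assets requires three-fifths of the entire Board of Trustees (11). 3/5 of 11 = 6.60, rounded up to 7, so 7 affirmative votes are needed; 7 voted in favor. Satisfied.

Valid — all requirements satisfied.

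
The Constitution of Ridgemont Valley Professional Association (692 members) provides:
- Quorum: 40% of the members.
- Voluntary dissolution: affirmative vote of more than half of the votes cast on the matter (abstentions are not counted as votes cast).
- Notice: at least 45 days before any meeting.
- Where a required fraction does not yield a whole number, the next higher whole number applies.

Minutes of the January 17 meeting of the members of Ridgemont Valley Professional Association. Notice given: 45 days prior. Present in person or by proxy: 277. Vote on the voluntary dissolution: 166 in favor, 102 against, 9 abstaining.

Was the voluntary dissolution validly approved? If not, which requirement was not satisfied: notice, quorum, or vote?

Notice: 45 days given; 45 required. Satisfied.
Quorum: 40% of 692 = 276.80, rounded up to 277; 277 present. Satisfied.
Vote: requires a majority of the votes cast (277 − 9 abstaining = 268); a majority of 268 is 135, so 135 needed; 166 in favor. Satisfied.

Valid — all requirements satisfied.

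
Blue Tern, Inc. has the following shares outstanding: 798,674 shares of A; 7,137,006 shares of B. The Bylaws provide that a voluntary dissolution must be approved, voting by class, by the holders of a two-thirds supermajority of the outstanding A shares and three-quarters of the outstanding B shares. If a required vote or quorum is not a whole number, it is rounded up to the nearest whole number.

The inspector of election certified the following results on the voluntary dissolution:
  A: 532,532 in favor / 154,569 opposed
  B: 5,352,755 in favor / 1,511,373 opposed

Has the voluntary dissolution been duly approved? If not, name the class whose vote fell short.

Approved — every class gave the required vote.

A: 2/3 of 798674 = 532449.33, rounded up to 532450; 532,450 required, 532,532 in favor — approved.
B: 3/4 of 7137006 = 5352754.50, rounded up to 5352755; 5,352,755 required, 5,352,755 in favor — approved.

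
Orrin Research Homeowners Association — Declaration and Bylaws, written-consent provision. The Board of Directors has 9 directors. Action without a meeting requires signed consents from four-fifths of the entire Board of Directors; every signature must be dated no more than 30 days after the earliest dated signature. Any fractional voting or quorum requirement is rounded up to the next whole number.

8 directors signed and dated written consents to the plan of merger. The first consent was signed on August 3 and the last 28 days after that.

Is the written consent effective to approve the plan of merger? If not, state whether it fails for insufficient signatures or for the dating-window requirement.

Effective — both the signature and dating-window requirements are satisfied.

Signatures required: four-fifths of 9 — 4/5 of 9 = 7.20, rounded up to 8, so 8 needed; 8 signed. Sufficient.
Dating window: the latest signature is 28 days after the earliest; the limit is 30 days. Within the window.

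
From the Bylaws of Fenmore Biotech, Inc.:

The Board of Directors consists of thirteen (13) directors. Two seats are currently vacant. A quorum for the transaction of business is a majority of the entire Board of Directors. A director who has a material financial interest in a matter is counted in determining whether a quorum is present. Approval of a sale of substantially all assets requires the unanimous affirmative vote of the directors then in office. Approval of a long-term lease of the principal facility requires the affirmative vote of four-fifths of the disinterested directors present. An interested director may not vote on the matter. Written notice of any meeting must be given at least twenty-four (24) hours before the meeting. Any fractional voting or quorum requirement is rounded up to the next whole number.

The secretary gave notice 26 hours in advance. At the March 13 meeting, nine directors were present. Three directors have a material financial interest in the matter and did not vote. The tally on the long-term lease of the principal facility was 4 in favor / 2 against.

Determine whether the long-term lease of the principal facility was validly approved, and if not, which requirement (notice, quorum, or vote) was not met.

Invalid — vote requirement not satisfied.

Notice: 26 hours given; 24 required (26 ≥ 24). Satisfied.
Quorum: 9 present (interested directors count toward quorum); quorum is 7. Satisfied.
Vote: the long-term lease of the principal facility requires four-fifths of the disinterested directors present (9 − 3 = 6). 4/5 of 6 = 4.80, rounded up to 5, so 5 affirmative votes are needed; 4 voted in favor. Not satisfied.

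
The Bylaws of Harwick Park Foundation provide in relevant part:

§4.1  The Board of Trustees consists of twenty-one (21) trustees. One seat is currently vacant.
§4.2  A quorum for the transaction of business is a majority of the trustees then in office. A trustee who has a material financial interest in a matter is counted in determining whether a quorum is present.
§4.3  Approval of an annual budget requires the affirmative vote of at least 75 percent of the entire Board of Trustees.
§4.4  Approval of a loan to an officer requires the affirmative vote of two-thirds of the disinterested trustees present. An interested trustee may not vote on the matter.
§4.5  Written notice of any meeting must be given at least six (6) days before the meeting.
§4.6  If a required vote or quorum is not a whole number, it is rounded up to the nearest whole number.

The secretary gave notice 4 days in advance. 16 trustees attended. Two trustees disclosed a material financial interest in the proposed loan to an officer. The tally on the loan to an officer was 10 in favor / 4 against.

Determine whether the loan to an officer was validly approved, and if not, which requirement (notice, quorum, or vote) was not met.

Notice: 4 days given; 6 required (4 < 6). Not satisfied.
Quorum: 16 present (interested trustees count toward quorum); quorum is 11. Satisfied.
Vote: the loan to an officer requires two-thirds of the disinterested trustees present (16 − 2 = 14). 2/3 of 14 = 9.33, rounded up to 10, so 10 affirmative votes are needed; 10 voted in favor. Satisfied.

Invalid — notice requirement not satisfied.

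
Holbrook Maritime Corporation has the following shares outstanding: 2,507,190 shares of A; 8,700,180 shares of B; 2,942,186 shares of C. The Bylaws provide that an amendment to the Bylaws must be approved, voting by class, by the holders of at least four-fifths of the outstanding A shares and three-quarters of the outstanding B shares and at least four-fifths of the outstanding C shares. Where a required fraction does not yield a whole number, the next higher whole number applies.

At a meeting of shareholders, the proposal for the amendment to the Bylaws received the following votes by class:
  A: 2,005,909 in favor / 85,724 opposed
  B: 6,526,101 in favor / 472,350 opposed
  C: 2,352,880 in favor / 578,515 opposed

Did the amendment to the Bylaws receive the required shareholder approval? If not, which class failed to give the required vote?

Not approved — the C shares did not give the required vote.

A: 4/5 of 2507190 = 2005752; 2,005,752 required, 2,005,909 in favor — approved.
B: 3/4 of 8700180 = 6525135; 6,525,135 required, 6,526,101 in favor — approved.
C: 4/5 of 2942186 = 2353748.80, rounded up to 2353749; 2,353,749 required, 2,352,880 in favor — not approved.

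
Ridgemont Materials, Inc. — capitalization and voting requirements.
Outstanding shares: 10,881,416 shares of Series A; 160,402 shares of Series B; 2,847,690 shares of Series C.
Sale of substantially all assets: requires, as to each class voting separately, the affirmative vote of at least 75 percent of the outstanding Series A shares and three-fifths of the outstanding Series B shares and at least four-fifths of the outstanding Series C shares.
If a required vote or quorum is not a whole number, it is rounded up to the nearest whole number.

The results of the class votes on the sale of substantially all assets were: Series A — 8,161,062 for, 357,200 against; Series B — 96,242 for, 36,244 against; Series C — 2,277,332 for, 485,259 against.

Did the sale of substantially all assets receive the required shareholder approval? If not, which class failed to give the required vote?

Series A: 3/4 of 10881416 = 8161062; 8,161,062 required, 8,161,062 in favor — approved.
Series B: 3/5 of 160402 = 96241.20, rounded up to 96242; 96,242 required, 96,242 in favor — approved.
Series C: 4/5 of 2847690 = 2278152; 2,278,152 required, 2,277,332 in favor — not approved.

Not approved — the Series C shares did not give the required vote.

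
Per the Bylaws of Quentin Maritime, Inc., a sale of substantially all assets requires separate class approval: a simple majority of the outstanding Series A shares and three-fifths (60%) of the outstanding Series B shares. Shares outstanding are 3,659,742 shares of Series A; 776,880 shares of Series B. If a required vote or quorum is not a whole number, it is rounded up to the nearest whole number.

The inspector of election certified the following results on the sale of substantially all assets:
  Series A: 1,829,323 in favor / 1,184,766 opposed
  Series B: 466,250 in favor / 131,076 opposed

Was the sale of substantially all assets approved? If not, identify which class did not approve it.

Series A: a majority of 3659742 is 1829872; 1,829,872 required, 1,829,323 in favor — not approved.
Series B: 3/5 of 776880 = 466128; 466,128 required, 466,250 in favor — approved.

Not approved — the Series A shares did not give the required vote.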